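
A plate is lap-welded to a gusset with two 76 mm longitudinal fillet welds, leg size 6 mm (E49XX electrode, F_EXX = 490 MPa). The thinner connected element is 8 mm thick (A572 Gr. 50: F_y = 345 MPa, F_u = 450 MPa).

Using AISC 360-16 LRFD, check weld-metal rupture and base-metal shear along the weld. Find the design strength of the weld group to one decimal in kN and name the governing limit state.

142.2 kN (weld metal governs)

Weld metal: throat = 0.707×6 = 4.242 mm, L = 2×76 = 152 mm. φR_n = 0.75 × 0.6 × 490 × 4.242 × 152 = 142.2 kN.
Base metal shear (8 mm plate): yield φR_n = 1.0×0.6×345×8×152 = 251.7 kN; rupture φR_n = 0.75×0.6×450×8×152 = 246.2 kN; take 246.2 kN (rupture).
Governing: min(142.2, 246.2) = 142.2 kN → weld metal.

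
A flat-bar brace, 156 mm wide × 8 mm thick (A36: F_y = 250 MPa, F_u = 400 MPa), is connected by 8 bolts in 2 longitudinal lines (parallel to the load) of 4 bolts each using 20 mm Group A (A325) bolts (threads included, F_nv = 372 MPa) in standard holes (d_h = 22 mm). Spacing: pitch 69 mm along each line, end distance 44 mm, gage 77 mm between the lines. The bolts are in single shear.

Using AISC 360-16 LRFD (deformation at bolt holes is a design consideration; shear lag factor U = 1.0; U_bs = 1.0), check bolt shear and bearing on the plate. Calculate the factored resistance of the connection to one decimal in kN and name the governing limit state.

701.2 kN (bolt shear governs)

Bolt shear: A_b = π(20)²/4 = 314.16 mm². φR_n = 0.75 × 372 × 314.16 × 8 × 1 = 701.2 kN.
Bearing (8 mm plate, F_u = 400 MPa): end bolts L_c = 44 − 22/2 = 33, R_n = min(1.2×33×8×400, 2.4×20×8×400) = 126.72 kN/bolt; interior L_c = 69 − 22 = 47, R_n = 153.6 kN/bolt. φR_n = 0.75 × (2×126.72 + 6×153.6) = 881.3 kN.
Governing: min(701.2, 881.3) = 701.2 kN → bolt shear.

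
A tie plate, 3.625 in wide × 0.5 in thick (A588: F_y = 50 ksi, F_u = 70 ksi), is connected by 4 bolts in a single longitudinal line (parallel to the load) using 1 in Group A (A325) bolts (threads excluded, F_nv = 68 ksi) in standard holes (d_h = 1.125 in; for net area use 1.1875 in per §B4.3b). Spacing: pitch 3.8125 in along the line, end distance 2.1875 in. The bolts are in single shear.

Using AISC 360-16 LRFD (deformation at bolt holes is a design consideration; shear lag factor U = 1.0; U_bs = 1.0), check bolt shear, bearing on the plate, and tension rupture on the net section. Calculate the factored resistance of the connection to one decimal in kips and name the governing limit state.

Bolt shear: A_b = π(1)²/4 = 0.7854 in². φR_n = 0.75 × 68 × 0.7854 × 4 × 1 = 160.2 kips.
Bearing (0.5 in plate, F_u = 70 ksi): end bolts L_c = 2.1875 − 1.125/2 = 1.625, R_n = min(1.2×1.625×0.5×70, 2.4×1×0.5×70) = 68.25 kips/bolt; interior L_c = 3.8125 − 1.125 = 2.6875, R_n = 84 kips/bolt. φR_n = 0.75 × (1×68.25 + 3×84) = 240.2 kips.
Tension rupture (net): A_n = (3.625 − 1×1.1875)×0.5 = 1.2188 in² (U = 1.0, A_e = A_n). φR_n = 0.75 × 70 × 1.2188 = 64.0 kips.
Governing: min(160.2, 240.2, 64.0) = 64.0 kips → net-section rupture.

64.0 kips (net-section rupture governs)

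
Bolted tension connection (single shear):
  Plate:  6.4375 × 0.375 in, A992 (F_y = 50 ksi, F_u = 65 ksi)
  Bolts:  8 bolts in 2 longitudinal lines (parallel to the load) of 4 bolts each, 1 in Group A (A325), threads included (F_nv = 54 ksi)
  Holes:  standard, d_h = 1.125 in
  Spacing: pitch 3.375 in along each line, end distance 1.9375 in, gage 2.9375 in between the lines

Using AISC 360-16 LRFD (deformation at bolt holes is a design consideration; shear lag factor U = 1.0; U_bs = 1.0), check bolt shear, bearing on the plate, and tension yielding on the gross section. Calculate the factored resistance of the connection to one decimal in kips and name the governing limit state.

108.6 kips (gross-section yield governs)

Bolt shear: A_b = π(1)²/4 = 0.7854 in². φR_n = 0.75 × 54 × 0.7854 × 8 × 1 = 254.5 kips.
Bearing (0.375 in plate, F_u = 65 ksi): end bolts L_c = 1.9375 − 1.125/2 = 1.375, R_n = min(1.2×1.375×0.375×65, 2.4×1×0.375×65) = 40.219 kips/bolt; interior L_c = 3.375 − 1.125 = 2.25, R_n = 58.5 kips/bolt. φR_n = 0.75 × (2×40.219 + 6×58.5) = 323.6 kips.
Tension yield (gross): A_g = 6.4375×0.375 = 2.4141 in². φR_n = 0.90 × 50 × 2.4141 = 108.6 kips.
Governing: min(254.5, 323.6, 108.6) = 108.6 kips → gross-section yield.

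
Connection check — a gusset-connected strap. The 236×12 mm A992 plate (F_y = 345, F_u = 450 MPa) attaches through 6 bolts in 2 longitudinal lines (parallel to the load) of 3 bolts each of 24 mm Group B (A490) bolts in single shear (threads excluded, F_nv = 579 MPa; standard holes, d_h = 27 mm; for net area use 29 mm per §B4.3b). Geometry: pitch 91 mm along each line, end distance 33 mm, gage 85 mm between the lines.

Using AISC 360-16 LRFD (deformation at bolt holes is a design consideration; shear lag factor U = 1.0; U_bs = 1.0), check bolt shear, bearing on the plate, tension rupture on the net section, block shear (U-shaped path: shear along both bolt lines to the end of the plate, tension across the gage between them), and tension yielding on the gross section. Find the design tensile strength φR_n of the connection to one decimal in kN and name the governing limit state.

720.9 kN (net-section rupture governs)

Bolt shear: A_b = π(24)²/4 = 452.39 mm². φR_n = 0.75 × 579 × 452.39 × 6 × 1 = 1178.7 kN.
Bearing (12 mm plate, F_u = 450 MPa): end bolts L_c = 33 − 27/2 = 19.5, R_n = min(1.2×19.5×12×450, 2.4×24×12×450) = 126.36 kN/bolt; interior L_c = 91 − 27 = 64, R_n = 311.04 kN/bolt. φR_n = 0.75 × (2×126.36 + 4×311.04) = 1122.7 kN.
Tension rupture (net): A_n = (236 − 2×29)×12 = 2136 mm² (U = 1.0, A_e = A_n). φR_n = 0.75 × 450 × 2136 = 720.9 kN.
Block shear: shear path 2×[33+2×91] = 2×215 mm, A_gv = 5160, A_nv = 2×(215 − 2.5×29)×12 = 3420 mm²; tension across gage: (85 − 1×29)×12 = 672 mm². R_n = min(0.6×450×3420, 0.6×345×5160) + 1.0×450×672 = min(923.4, 1068.1) + 302.4 = 1225.8 kN. φR_n = 0.75 × 1225.8 = 919.4 kN.
Tension yield (gross): A_g = 236×12 = 2832 mm². φR_n = 0.90 × 345 × 2832 = 879.3 kN.
Governing: min(1178.7, 1122.7, 720.9, 919.4, 879.3) = 720.9 kN → net-section rupture.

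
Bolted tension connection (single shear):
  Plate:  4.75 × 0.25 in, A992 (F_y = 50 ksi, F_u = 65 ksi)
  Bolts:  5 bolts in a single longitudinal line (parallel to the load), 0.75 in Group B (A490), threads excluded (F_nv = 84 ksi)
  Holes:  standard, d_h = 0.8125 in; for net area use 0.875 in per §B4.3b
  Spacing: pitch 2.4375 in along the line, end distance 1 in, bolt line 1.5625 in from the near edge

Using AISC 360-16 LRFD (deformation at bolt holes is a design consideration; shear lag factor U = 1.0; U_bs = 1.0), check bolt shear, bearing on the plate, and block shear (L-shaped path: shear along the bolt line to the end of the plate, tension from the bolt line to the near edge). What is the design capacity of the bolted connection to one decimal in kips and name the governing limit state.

63.5 kips (block shear governs)

Bolt shear: A_b = π(0.75)²/4 = 0.44179 in². φR_n = 0.75 × 84 × 0.44179 × 5 × 1 = 139.2 kips.
Bearing (0.25 in plate, F_u = 65 ksi): end bolts L_c = 1 − 0.8125/2 = 0.59375, R_n = min(1.2×0.59375×0.25×65, 2.4×0.75×0.25×65) = 11.578 kips/bolt; interior L_c = 2.4375 − 0.8125 = 1.625, R_n = 29.25 kips/bolt. φR_n = 0.75 × (1×11.578 + 4×29.25) = 96.4 kips.
Block shear: shear path 1×[1+4×2.4375] = 1×10.75 in, A_gv = 2.6875, A_nv = 1×(10.75 − 4.5×0.875)×0.25 = 1.7031 in²; tension to near edge: (1.5625 − 0.5×0.875)×0.25 = 0.28125 in². R_n = min(0.6×65×1.7031, 0.6×50×2.6875) + 1.0×65×0.28125 = min(66.421, 80.625) + 18.281 = 84.702 kips. φR_n = 0.75 × 84.702 = 63.5 kips.
Governing: min(139.2, 96.4, 63.5) = 63.5 kips → block shear.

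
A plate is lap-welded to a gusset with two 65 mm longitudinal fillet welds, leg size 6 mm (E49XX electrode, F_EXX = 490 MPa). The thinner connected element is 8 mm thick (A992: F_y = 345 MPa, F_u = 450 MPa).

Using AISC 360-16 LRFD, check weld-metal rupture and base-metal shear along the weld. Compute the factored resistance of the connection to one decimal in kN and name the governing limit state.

121.6 kN (weld metal governs)

Weld metal: throat = 0.707×6 = 4.242 mm, L = 2×65 = 130 mm. φR_n = 0.75 × 0.6 × 490 × 4.242 × 130 = 121.6 kN.
Base metal shear (8 mm plate): yield φR_n = 1.0×0.6×345×8×130 = 215.3 kN; rupture φR_n = 0.75×0.6×450×8×130 = 210.6 kN; take 210.6 kN (rupture).
Governing: min(121.6, 210.6) = 121.6 kN → weld metal.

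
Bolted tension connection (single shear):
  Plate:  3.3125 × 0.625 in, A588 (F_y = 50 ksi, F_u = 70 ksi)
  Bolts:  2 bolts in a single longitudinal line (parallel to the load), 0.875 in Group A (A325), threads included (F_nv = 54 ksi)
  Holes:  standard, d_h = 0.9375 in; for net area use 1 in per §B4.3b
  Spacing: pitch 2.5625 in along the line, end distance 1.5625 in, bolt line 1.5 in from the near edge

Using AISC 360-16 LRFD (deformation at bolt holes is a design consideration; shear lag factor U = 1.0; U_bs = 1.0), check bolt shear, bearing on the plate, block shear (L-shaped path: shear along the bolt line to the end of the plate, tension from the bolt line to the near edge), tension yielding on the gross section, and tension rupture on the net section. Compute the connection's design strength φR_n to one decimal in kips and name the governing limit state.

Bolt shear: A_b = π(0.875)²/4 = 0.60132 in². φR_n = 0.75 × 54 × 0.60132 × 2 × 1 = 48.7 kips.
Bearing (0.625 in plate, F_u = 70 ksi): end bolts L_c = 1.5625 − 0.9375/2 = 1.09375, R_n = min(1.2×1.09375×0.625×70, 2.4×0.875×0.625×70) = 57.422 kips/bolt; interior L_c = 2.5625 − 0.9375 = 1.625, R_n = 85.313 kips/bolt. φR_n = 0.75 × (1×57.422 + 1×85.313) = 107.1 kips.
Block shear: shear path 1×[1.5625+1×2.5625] = 1×4.125 in, A_gv = 2.5781, A_nv = 1×(4.125 − 1.5×1)×0.625 = 1.6406 in²; tension to near edge: (1.5 − 0.5×1)×0.625 = 0.625 in². R_n = min(0.6×70×1.6406, 0.6×50×2.5781) + 1.0×70×0.625 = min(68.905, 77.343) + 43.75 = 112.66 kips. φR_n = 0.75 × 112.66 = 84.5 kips.
Tension yield (gross): A_g = 3.3125×0.625 = 2.0703 in². φR_n = 0.90 × 50 × 2.0703 = 93.2 kips.
Tension rupture (net): A_n = (3.3125 − 1×1)×0.625 = 1.4453 in² (U = 1.0, A_e = A_n). φR_n = 0.75 × 70 × 1.4453 = 75.9 kips.
Governing: min(48.7, 107.1, 84.5, 93.2, 75.9) = 48.7 kips → bolt shear.

48.7 kips (bolt shear governs)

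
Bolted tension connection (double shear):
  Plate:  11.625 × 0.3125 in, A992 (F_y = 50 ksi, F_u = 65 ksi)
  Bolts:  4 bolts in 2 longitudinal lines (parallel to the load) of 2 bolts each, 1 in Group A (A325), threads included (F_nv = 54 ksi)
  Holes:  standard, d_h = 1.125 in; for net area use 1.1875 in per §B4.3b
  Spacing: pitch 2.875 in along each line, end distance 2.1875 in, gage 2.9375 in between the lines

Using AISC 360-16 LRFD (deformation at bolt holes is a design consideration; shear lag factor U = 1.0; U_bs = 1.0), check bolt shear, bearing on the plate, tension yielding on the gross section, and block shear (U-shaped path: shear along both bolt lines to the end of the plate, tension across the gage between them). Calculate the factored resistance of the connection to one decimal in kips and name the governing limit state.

Bolt shear: A_b = π(1)²/4 = 0.7854 in². φR_n = 0.75 × 54 × 0.7854 × 4 × 2 = 254.5 kips.
Bearing (0.3125 in plate, F_u = 65 ksi): end bolts L_c = 2.1875 − 1.125/2 = 1.625, R_n = min(1.2×1.625×0.3125×65, 2.4×1×0.3125×65) = 39.609 kips/bolt; interior L_c = 2.875 − 1.125 = 1.75, R_n = 42.656 kips/bolt. φR_n = 0.75 × (2×39.609 + 2×42.656) = 123.4 kips.
Tension yield (gross): A_g = 11.625×0.3125 = 3.6328 in². φR_n = 0.90 × 50 × 3.6328 = 163.5 kips.
Block shear: shear path 2×[2.1875+1×2.875] = 2×5.0625 in, A_gv = 3.1641, A_nv = 2×(5.0625 − 1.5×1.1875)×0.3125 = 2.0508 in²; tension across gage: (2.9375 − 1×1.1875)×0.3125 = 0.54688 in². R_n = min(0.6×65×2.0508, 0.6×50×3.1641) + 1.0×65×0.54688 = min(79.981, 94.923) + 35.547 = 115.53 kips. φR_n = 0.75 × 115.53 = 86.6 kips.
Governing: min(254.5, 123.4, 163.5, 86.6) = 86.6 kips → block shear.

86.6 kips (block shear governs)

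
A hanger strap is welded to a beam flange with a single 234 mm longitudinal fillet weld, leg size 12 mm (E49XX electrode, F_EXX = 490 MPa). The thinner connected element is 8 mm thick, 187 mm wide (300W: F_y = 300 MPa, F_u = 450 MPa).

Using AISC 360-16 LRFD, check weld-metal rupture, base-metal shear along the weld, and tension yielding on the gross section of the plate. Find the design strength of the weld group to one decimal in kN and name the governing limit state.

Weld metal: throat = 0.707×12 = 8.484 mm, L = 234 mm. φR_n = 0.75 × 0.6 × 490 × 8.484 × 234 = 437.7 kN.
Base metal shear (8 mm plate): yield φR_n = 1.0×0.6×300×8×234 = 337.0 kN; rupture φR_n = 0.75×0.6×450×8×234 = 379.1 kN; take 337.0 kN (yield).
Tension yield (gross): A_g = 187×8 = 1496 mm². φR_n = 0.90 × 300 × 1496 = 403.9 kN.
Governing: min(437.7, 337.0, 403.9) = 337.0 kN → base-metal shear.

337.0 kN (base-metal shear governs)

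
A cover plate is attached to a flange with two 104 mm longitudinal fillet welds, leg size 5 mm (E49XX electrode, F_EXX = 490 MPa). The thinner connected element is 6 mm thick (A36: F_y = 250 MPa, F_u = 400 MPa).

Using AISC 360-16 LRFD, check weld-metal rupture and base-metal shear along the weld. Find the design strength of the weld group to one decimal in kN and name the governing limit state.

Weld metal: throat = 0.707×5 = 3.535 mm, L = 2×104 = 208 mm. φR_n = 0.75 × 0.6 × 490 × 3.535 × 208 = 162.1 kN.
Base metal shear (6 mm plate): yield φR_n = 1.0×0.6×250×6×208 = 187.2 kN; rupture φR_n = 0.75×0.6×400×6×208 = 224.6 kN; take 187.2 kN (yield).
Governing: min(162.1, 187.2) = 162.1 kN → weld metal.

162.1 kN (weld metal governs)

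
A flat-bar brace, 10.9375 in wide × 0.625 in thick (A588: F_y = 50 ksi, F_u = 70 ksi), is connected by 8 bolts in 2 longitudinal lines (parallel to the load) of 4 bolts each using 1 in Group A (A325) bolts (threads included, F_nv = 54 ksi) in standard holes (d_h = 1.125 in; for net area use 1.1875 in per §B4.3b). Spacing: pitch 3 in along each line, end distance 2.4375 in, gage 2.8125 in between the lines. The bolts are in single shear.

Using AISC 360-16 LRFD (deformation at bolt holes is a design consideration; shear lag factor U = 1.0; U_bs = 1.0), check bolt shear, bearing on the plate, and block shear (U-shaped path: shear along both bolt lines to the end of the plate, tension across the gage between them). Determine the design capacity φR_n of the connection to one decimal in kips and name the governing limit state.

Bolt shear: A_b = π(1)²/4 = 0.7854 in². φR_n = 0.75 × 54 × 0.7854 × 8 × 1 = 254.5 kips.
Bearing (0.625 in plate, F_u = 70 ksi): end bolts L_c = 2.4375 − 1.125/2 = 1.875, R_n = min(1.2×1.875×0.625×70, 2.4×1×0.625×70) = 98.438 kips/bolt; interior L_c = 3 − 1.125 = 1.875, R_n = 98.438 kips/bolt. φR_n = 0.75 × (2×98.438 + 6×98.438) = 590.6 kips.
Block shear: shear path 2×[2.4375+3×3] = 2×11.4375 in, A_gv = 14.297, A_nv = 2×(11.4375 − 3.5×1.1875)×0.625 = 9.1016 in²; tension across gage: (2.8125 − 1×1.1875)×0.625 = 1.0156 in². R_n = min(0.6×70×9.1016, 0.6×50×14.297) + 1.0×70×1.0156 = min(382.27, 428.91) + 71.092 = 453.36 kips. φR_n = 0.75 × 453.36 = 340.0 kips.
Governing: min(254.5, 590.6, 340.0) = 254.5 kips → bolt shear.

254.5 kips (bolt shear governs)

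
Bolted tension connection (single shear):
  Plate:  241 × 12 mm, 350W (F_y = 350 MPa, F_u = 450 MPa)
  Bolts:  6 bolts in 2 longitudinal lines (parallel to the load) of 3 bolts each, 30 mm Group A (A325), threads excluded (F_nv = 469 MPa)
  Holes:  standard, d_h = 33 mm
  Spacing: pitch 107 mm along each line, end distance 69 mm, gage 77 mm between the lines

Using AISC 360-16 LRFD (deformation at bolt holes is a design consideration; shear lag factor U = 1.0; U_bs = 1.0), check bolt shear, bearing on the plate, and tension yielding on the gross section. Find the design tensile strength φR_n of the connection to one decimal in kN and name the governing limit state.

Bolt shear: A_b = π(30)²/4 = 706.86 mm². φR_n = 0.75 × 469 × 706.86 × 6 × 1 = 1491.8 kN.
Bearing (12 mm plate, F_u = 450 MPa): end bolts L_c = 69 − 33/2 = 52.5, R_n = min(1.2×52.5×12×450, 2.4×30×12×450) = 340.2 kN/bolt; interior L_c = 107 − 33 = 74, R_n = 388.8 kN/bolt. φR_n = 0.75 × (2×340.2 + 4×388.8) = 1676.7 kN.
Tension yield (gross): A_g = 241×12 = 2892 mm². φR_n = 0.90 × 350 × 2892 = 911.0 kN.
Governing: min(1491.8, 1676.7, 911.0) = 911.0 kN → gross-section yield.

911.0 kN (gross-section yield governs)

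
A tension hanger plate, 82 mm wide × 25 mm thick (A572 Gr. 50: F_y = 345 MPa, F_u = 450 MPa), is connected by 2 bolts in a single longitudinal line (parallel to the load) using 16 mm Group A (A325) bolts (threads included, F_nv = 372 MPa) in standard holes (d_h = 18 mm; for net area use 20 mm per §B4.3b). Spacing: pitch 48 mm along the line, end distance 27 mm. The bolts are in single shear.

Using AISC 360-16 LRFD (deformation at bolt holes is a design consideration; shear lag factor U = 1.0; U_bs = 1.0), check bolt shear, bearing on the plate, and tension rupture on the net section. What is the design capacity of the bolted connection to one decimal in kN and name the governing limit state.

112.2 kN (bolt shear governs)

Bolt shear: A_b = π(16)²/4 = 201.06 mm². φR_n = 0.75 × 372 × 201.06 × 2 × 1 = 112.2 kN.
Bearing (25 mm plate, F_u = 450 MPa): end bolts L_c = 27 − 18/2 = 18, R_n = min(1.2×18×25×450, 2.4×16×25×450) = 243 kN/bolt; interior L_c = 48 − 18 = 30, R_n = 405 kN/bolt. φR_n = 0.75 × (1×243 + 1×405) = 486.0 kN.
Tension rupture (net): A_n = (82 − 1×20)×25 = 1550 mm² (U = 1.0, A_e = A_n). φR_n = 0.75 × 450 × 1550 = 523.1 kN.
Governing: min(112.2, 486.0, 523.1) = 112.2 kN → bolt shear.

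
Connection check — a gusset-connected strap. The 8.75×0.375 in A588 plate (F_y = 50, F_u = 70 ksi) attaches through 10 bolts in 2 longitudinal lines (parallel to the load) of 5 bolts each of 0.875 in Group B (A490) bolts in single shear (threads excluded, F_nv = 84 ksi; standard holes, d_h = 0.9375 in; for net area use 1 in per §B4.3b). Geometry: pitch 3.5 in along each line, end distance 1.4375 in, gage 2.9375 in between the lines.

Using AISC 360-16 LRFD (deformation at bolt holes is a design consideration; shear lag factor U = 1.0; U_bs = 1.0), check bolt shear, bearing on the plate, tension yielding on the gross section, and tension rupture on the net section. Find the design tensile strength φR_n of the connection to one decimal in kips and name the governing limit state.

Bolt shear: A_b = π(0.875)²/4 = 0.60132 in². φR_n = 0.75 × 84 × 0.60132 × 10 × 1 = 378.8 kips.
Bearing (0.375 in plate, F_u = 70 ksi): end bolts L_c = 1.4375 − 0.9375/2 = 0.96875, R_n = min(1.2×0.96875×0.375×70, 2.4×0.875×0.375×70) = 30.516 kips/bolt; interior L_c = 3.5 − 0.9375 = 2.5625, R_n = 55.125 kips/bolt. φR_n = 0.75 × (2×30.516 + 8×55.125) = 376.5 kips.
Tension yield (gross): A_g = 8.75×0.375 = 3.2813 in². φR_n = 0.90 × 50 × 3.2813 = 147.7 kips.
Tension rupture (net): A_n = (8.75 − 2×1)×0.375 = 2.5313 in² (U = 1.0, A_e = A_n). φR_n = 0.75 × 70 × 2.5313 = 132.9 kips.
Governing: min(378.8, 376.5, 147.7, 132.9) = 132.9 kips → net-section rupture.

132.9 kips (net-section rupture governs)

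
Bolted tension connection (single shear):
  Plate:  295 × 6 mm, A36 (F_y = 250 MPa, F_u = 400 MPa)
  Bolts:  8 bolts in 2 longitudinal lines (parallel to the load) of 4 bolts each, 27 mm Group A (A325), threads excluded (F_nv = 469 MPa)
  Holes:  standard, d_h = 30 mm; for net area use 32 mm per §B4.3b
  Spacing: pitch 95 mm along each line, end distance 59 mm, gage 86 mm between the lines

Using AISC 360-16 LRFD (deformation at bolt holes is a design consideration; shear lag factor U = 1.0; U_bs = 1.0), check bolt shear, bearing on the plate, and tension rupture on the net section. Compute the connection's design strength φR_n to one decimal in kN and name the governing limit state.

415.8 kN (net-section rupture governs)

Bolt shear: A_b = π(27)²/4 = 572.56 mm². φR_n = 0.75 × 469 × 572.56 × 8 × 1 = 1611.2 kN.
Bearing (6 mm plate, F_u = 400 MPa): end bolts L_c = 59 − 30/2 = 44, R_n = min(1.2×44×6×400, 2.4×27×6×400) = 126.72 kN/bolt; interior L_c = 95 − 30 = 65, R_n = 155.52 kN/bolt. φR_n = 0.75 × (2×126.72 + 6×155.52) = 889.9 kN.
Tension rupture (net): A_n = (295 − 2×32)×6 = 1386 mm² (U = 1.0, A_e = A_n). φR_n = 0.75 × 400 × 1386 = 415.8 kN.
Governing: min(1611.2, 889.9, 415.8) = 415.8 kN → net-section rupture.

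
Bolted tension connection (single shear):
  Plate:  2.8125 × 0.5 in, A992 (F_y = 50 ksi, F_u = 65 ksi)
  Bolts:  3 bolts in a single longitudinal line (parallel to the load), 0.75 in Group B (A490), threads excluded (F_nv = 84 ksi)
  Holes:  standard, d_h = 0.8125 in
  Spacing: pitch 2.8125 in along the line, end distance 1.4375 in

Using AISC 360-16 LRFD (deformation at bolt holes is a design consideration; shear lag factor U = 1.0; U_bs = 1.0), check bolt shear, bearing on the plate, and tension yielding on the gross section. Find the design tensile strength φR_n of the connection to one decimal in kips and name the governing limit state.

63.3 kips (gross-section yield governs)

Bolt shear: A_b = π(0.75)²/4 = 0.44179 in². φR_n = 0.75 × 84 × 0.44179 × 3 × 1 = 83.5 kips.
Bearing (0.5 in plate, F_u = 65 ksi): end bolts L_c = 1.4375 − 0.8125/2 = 1.03125, R_n = min(1.2×1.03125×0.5×65, 2.4×0.75×0.5×65) = 40.219 kips/bolt; interior L_c = 2.8125 − 0.8125 = 2, R_n = 58.5 kips/bolt. φR_n = 0.75 × (1×40.219 + 2×58.5) = 117.9 kips.
Tension yield (gross): A_g = 2.8125×0.5 = 1.4063 in². φR_n = 0.90 × 50 × 1.4063 = 63.3 kips.
Governing: min(83.5, 117.9, 63.3) = 63.3 kips → gross-section yield.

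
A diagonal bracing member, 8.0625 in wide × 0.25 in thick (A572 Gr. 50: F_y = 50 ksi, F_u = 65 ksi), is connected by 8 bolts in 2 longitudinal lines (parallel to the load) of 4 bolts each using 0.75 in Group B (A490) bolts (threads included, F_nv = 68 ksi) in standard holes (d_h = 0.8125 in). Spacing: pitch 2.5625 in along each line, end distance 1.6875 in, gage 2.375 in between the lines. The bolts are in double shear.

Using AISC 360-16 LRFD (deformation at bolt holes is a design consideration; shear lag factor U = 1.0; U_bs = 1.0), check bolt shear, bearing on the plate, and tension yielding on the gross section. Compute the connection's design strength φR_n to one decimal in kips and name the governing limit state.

Bolt shear: A_b = π(0.75)²/4 = 0.44179 in². φR_n = 0.75 × 68 × 0.44179 × 8 × 2 = 360.5 kips.
Bearing (0.25 in plate, F_u = 65 ksi): end bolts L_c = 1.6875 − 0.8125/2 = 1.28125, R_n = min(1.2×1.28125×0.25×65, 2.4×0.75×0.25×65) = 24.984 kips/bolt; interior L_c = 2.5625 − 0.8125 = 1.75, R_n = 29.25 kips/bolt. φR_n = 0.75 × (2×24.984 + 6×29.25) = 169.1 kips.
Tension yield (gross): A_g = 8.0625×0.25 = 2.0156 in². φR_n = 0.90 × 50 × 2.0156 = 90.7 kips.
Governing: min(360.5, 169.1, 90.7) = 90.7 kips → gross-section yield.

90.7 kips (gross-section yield governs)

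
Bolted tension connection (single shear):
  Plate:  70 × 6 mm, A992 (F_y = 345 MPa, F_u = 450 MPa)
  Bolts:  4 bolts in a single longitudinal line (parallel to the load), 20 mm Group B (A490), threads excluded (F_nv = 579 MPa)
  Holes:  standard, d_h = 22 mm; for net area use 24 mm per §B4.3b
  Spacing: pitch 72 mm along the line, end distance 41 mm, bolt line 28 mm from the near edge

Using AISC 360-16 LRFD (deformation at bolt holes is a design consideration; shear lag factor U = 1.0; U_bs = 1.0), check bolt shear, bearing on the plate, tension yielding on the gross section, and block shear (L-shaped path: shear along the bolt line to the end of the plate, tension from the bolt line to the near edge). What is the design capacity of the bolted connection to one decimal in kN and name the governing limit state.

Bolt shear: A_b = π(20)²/4 = 314.16 mm². φR_n = 0.75 × 579 × 314.16 × 4 × 1 = 545.7 kN.
Bearing (6 mm plate, F_u = 450 MPa): end bolts L_c = 41 − 22/2 = 30, R_n = min(1.2×30×6×450, 2.4×20×6×450) = 97.2 kN/bolt; interior L_c = 72 − 22 = 50, R_n = 129.6 kN/bolt. φR_n = 0.75 × (1×97.2 + 3×129.6) = 364.5 kN.
Tension yield (gross): A_g = 70×6 = 420 mm². φR_n = 0.90 × 345 × 420 = 130.4 kN.
Block shear: shear path 1×[41+3×72] = 1×257 mm, A_gv = 1542, A_nv = 1×(257 − 3.5×24)×6 = 1038 mm²; tension to near edge: (28 − 0.5×24)×6 = 96 mm². R_n = min(0.6×450×1038, 0.6×345×1542) + 1.0×450×96 = min(280.26, 319.19) + 43.2 = 323.46 kN. φR_n = 0.75 × 323.46 = 242.6 kN.
Governing: min(545.7, 364.5, 130.4, 242.6) = 130.4 kN → gross-section yield.

130.4 kN (gross-section yield governs)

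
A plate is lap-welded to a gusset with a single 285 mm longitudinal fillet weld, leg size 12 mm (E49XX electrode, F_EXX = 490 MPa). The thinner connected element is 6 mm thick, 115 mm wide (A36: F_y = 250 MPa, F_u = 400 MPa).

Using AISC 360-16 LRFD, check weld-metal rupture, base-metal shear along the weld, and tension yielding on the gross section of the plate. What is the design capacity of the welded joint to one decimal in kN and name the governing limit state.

Weld metal: throat = 0.707×12 = 8.484 mm, L = 285 mm. φR_n = 0.75 × 0.6 × 490 × 8.484 × 285 = 533.2 kN.
Base metal shear (6 mm plate): yield φR_n = 1.0×0.6×250×6×285 = 256.5 kN; rupture φR_n = 0.75×0.6×400×6×285 = 307.8 kN; take 256.5 kN (yield).
Tension yield (gross): A_g = 115×6 = 690 mm². φR_n = 0.90 × 250 × 690 = 155.3 kN.
Governing: min(533.2, 256.5, 155.3) = 155.3 kN → gross-section yield.

155.3 kN (gross-section yield governs)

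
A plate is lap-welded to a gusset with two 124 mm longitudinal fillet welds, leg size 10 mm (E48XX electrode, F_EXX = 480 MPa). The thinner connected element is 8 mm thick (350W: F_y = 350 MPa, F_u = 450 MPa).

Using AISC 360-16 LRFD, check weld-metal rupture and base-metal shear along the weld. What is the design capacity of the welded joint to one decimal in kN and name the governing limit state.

378.7 kN (weld metal governs)

Weld metal: throat = 0.707×10 = 7.07 mm, L = 2×124 = 248 mm. φR_n = 0.75 × 0.6 × 480 × 7.07 × 248 = 378.7 kN.
Base metal shear (8 mm plate): yield φR_n = 1.0×0.6×350×8×248 = 416.6 kN; rupture φR_n = 0.75×0.6×450×8×248 = 401.8 kN; take 401.8 kN (rupture).
Governing: min(378.7, 401.8) = 378.7 kN → weld metal.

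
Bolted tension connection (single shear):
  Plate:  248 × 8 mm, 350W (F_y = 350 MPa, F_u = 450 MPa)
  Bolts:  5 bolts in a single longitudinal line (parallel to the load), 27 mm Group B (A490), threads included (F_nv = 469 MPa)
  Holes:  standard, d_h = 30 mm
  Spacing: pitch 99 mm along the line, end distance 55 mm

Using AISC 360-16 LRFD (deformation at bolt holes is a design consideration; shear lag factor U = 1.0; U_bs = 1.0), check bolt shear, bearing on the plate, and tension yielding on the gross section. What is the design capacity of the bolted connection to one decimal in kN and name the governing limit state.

625.0 kN (gross-section yield governs)

Bolt shear: A_b = π(27)²/4 = 572.56 mm². φR_n = 0.75 × 469 × 572.56 × 5 × 1 = 1007.0 kN.
Bearing (8 mm plate, F_u = 450 MPa): end bolts L_c = 55 − 30/2 = 40, R_n = min(1.2×40×8×450, 2.4×27×8×450) = 172.8 kN/bolt; interior L_c = 99 − 30 = 69, R_n = 233.28 kN/bolt. φR_n = 0.75 × (1×172.8 + 4×233.28) = 829.4 kN.
Tension yield (gross): A_g = 248×8 = 1984 mm². φR_n = 0.90 × 350 × 1984 = 625.0 kN.
Governing: min(1007.0, 829.4, 625.0) = 625.0 kN → gross-section yield.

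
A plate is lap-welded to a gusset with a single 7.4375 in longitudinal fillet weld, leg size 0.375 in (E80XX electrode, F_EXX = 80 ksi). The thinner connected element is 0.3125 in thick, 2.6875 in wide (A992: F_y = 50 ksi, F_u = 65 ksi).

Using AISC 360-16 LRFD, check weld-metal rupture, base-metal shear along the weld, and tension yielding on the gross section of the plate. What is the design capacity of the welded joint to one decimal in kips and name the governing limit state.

Weld metal: throat = 0.707×0.375 = 0.26513 in, L = 7.4375 in. φR_n = 0.75 × 0.6 × 80 × 0.26513 × 7.4375 = 71.0 kips.
Base metal shear (0.3125 in plate): yield φR_n = 1.0×0.6×50×0.3125×7.4375 = 69.7 kips; rupture φR_n = 0.75×0.6×65×0.3125×7.4375 = 68.0 kips; take 68.0 kips (rupture).
Tension yield (gross): A_g = 2.6875×0.3125 = 0.83984 in². φR_n = 0.90 × 50 × 0.83984 = 37.8 kips.
Governing: min(71.0, 68.0, 37.8) = 37.8 kips → gross-section yield.

37.8 kips (gross-section yield governs)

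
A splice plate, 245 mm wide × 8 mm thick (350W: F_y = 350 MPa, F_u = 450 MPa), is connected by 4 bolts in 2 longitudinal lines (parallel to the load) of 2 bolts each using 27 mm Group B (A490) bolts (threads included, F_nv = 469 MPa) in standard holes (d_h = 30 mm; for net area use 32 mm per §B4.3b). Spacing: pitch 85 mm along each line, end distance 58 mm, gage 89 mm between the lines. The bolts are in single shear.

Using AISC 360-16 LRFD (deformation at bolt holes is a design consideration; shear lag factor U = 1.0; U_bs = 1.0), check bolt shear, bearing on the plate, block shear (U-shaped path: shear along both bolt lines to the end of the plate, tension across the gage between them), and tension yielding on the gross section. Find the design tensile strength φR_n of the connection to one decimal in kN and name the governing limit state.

461.7 kN (block shear governs)

Bolt shear: A_b = π(27)²/4 = 572.56 mm². φR_n = 0.75 × 469 × 572.56 × 4 × 1 = 805.6 kN.
Bearing (8 mm plate, F_u = 450 MPa): end bolts L_c = 58 − 30/2 = 43, R_n = min(1.2×43×8×450, 2.4×27×8×450) = 185.76 kN/bolt; interior L_c = 85 − 30 = 55, R_n = 233.28 kN/bolt. φR_n = 0.75 × (2×185.76 + 2×233.28) = 628.6 kN.
Block shear: shear path 2×[58+1×85] = 2×143 mm, A_gv = 2288, A_nv = 2×(143 − 1.5×32)×8 = 1520 mm²; tension across gage: (89 − 1×32)×8 = 456 mm². R_n = min(0.6×450×1520, 0.6×350×2288) + 1.0×450×456 = min(410.4, 480.48) + 205.2 = 615.6 kN. φR_n = 0.75 × 615.6 = 461.7 kN.
Tension yield (gross): A_g = 245×8 = 1960 mm². φR_n = 0.90 × 350 × 1960 = 617.4 kN.
Governing: min(805.6, 628.6, 461.7, 617.4) = 461.7 kN → block shear.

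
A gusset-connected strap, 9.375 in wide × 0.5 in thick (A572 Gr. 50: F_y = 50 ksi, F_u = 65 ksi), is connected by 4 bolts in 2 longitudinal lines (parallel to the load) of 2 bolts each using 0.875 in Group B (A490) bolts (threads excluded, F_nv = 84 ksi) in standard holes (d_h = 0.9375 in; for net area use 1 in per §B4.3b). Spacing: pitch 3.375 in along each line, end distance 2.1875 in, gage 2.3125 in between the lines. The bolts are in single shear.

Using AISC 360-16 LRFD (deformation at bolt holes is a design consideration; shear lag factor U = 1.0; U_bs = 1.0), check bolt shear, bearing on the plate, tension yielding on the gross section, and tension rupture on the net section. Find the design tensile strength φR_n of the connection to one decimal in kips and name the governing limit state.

151.5 kips (bolt shear governs)

Bolt shear: A_b = π(0.875)²/4 = 0.60132 in². φR_n = 0.75 × 84 × 0.60132 × 4 × 1 = 151.5 kips.
Bearing (0.5 in plate, F_u = 65 ksi): end bolts L_c = 2.1875 − 0.9375/2 = 1.71875, R_n = min(1.2×1.71875×0.5×65, 2.4×0.875×0.5×65) = 67.031 kips/bolt; interior L_c = 3.375 − 0.9375 = 2.4375, R_n = 68.25 kips/bolt. φR_n = 0.75 × (2×67.031 + 2×68.25) = 202.9 kips.
Tension yield (gross): A_g = 9.375×0.5 = 4.6875 in². φR_n = 0.90 × 50 × 4.6875 = 210.9 kips.
Tension rupture (net): A_n = (9.375 − 2×1)×0.5 = 3.6875 in² (U = 1.0, A_e = A_n). φR_n = 0.75 × 65 × 3.6875 = 179.8 kips.
Governing: min(151.5, 202.9, 210.9, 179.8) = 151.5 kips → bolt shear.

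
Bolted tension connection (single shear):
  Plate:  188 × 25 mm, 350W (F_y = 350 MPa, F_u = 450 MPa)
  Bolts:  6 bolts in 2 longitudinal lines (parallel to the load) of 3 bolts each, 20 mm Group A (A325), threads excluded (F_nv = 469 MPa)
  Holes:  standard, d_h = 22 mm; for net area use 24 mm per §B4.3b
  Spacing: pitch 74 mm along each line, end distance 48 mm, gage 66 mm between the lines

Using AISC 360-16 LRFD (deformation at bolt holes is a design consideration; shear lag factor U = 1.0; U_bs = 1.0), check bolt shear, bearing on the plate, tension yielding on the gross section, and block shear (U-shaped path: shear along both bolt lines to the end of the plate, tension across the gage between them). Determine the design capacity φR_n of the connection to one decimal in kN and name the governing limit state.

Bolt shear: A_b = π(20)²/4 = 314.16 mm². φR_n = 0.75 × 469 × 314.16 × 6 × 1 = 663.0 kN.
Bearing (25 mm plate, F_u = 450 MPa): end bolts L_c = 48 − 22/2 = 37, R_n = min(1.2×37×25×450, 2.4×20×25×450) = 499.5 kN/bolt; interior L_c = 74 − 22 = 52, R_n = 540 kN/bolt. φR_n = 0.75 × (2×499.5 + 4×540) = 2369.3 kN.
Tension yield (gross): A_g = 188×25 = 4700 mm². φR_n = 0.90 × 350 × 4700 = 1480.5 kN.
Block shear: shear path 2×[48+2×74] = 2×196 mm, A_gv = 9800, A_nv = 2×(196 − 2.5×24)×25 = 6800 mm²; tension across gage: (66 − 1×24)×25 = 1050 mm². R_n = min(0.6×450×6800, 0.6×350×9800) + 1.0×450×1050 = min(1836, 2058) + 472.5 = 2308.5 kN. φR_n = 0.75 × 2308.5 = 1731.4 kN.
Governing: min(663.0, 2369.3, 1480.5, 1731.4) = 663.0 kN → bolt shear.

663.0 kN (bolt shear governs)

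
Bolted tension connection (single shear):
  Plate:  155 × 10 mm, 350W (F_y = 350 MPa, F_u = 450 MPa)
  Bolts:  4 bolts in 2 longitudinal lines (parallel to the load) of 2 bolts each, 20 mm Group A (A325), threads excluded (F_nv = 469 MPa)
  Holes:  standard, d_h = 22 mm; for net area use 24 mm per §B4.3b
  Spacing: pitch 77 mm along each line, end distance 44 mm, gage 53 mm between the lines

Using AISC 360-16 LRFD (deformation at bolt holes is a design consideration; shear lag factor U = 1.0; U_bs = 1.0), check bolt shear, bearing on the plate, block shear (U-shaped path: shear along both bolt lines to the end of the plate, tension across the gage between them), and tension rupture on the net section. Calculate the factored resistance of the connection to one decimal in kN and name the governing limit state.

Bolt shear: A_b = π(20)²/4 = 314.16 mm². φR_n = 0.75 × 469 × 314.16 × 4 × 1 = 442.0 kN.
Bearing (10 mm plate, F_u = 450 MPa): end bolts L_c = 44 − 22/2 = 33, R_n = min(1.2×33×10×450, 2.4×20×10×450) = 178.2 kN/bolt; interior L_c = 77 − 22 = 55, R_n = 216 kN/bolt. φR_n = 0.75 × (2×178.2 + 2×216) = 591.3 kN.
Block shear: shear path 2×[44+1×77] = 2×121 mm, A_gv = 2420, A_nv = 2×(121 − 1.5×24)×10 = 1700 mm²; tension across gage: (53 − 1×24)×10 = 290 mm². R_n = min(0.6×450×1700, 0.6×350×2420) + 1.0×450×290 = min(459, 508.2) + 130.5 = 589.5 kN. φR_n = 0.75 × 589.5 = 442.1 kN.
Tension rupture (net): A_n = (155 − 2×24)×10 = 1070 mm² (U = 1.0, A_e = A_n). φR_n = 0.75 × 450 × 1070 = 361.1 kN.
Governing: min(442.0, 591.3, 442.1, 361.1) = 361.1 kN → net-section rupture.

361.1 kN (net-section rupture governs)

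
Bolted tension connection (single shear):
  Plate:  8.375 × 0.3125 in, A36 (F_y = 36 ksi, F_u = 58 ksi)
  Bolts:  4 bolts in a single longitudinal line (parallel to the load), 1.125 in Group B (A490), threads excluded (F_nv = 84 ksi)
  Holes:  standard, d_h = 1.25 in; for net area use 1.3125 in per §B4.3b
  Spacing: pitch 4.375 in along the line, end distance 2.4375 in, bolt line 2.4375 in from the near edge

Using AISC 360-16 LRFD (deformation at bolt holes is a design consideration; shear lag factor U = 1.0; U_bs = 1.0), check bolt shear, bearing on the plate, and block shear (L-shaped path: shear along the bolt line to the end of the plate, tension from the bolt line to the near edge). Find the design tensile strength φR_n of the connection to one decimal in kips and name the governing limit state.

Bolt shear: A_b = π(1.125)²/4 = 0.99402 in². φR_n = 0.75 × 84 × 0.99402 × 4 × 1 = 250.5 kips.
Bearing (0.3125 in plate, F_u = 58 ksi): end bolts L_c = 2.4375 − 1.25/2 = 1.8125, R_n = min(1.2×1.8125×0.3125×58, 2.4×1.125×0.3125×58) = 39.422 kips/bolt; interior L_c = 4.375 − 1.25 = 3.125, R_n = 48.938 kips/bolt. φR_n = 0.75 × (1×39.422 + 3×48.938) = 139.7 kips.
Block shear: shear path 1×[2.4375+3×4.375] = 1×15.5625 in, A_gv = 4.8633, A_nv = 1×(15.5625 − 3.5×1.3125)×0.3125 = 3.4277 in²; tension to near edge: (2.4375 − 0.5×1.3125)×0.3125 = 0.55664 in². R_n = min(0.6×58×3.4277, 0.6×36×4.8633) + 1.0×58×0.55664 = min(119.28, 105.05) + 32.285 = 137.34 kips. φR_n = 0.75 × 137.34 = 103.0 kips.
Governing: min(250.5, 139.7, 103.0) = 103.0 kips → block shear.

103.0 kips (block shear governs)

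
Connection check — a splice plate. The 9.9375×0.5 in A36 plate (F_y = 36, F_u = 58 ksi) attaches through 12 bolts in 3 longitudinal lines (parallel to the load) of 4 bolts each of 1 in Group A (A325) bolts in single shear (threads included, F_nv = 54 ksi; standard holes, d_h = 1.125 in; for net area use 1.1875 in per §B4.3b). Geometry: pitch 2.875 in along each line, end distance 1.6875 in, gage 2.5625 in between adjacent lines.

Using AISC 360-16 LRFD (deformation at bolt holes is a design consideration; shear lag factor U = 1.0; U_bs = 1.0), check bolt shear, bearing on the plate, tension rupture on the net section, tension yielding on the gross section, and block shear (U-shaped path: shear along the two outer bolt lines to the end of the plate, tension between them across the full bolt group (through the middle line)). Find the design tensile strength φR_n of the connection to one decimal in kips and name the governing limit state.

138.7 kips (net-section rupture governs)

Bolt shear: A_b = π(1)²/4 = 0.7854 in². φR_n = 0.75 × 54 × 0.7854 × 12 × 1 = 381.7 kips.
Bearing (0.5 in plate, F_u = 58 ksi): end bolts L_c = 1.6875 − 1.125/2 = 1.125, R_n = min(1.2×1.125×0.5×58, 2.4×1×0.5×58) = 39.15 kips/bolt; interior L_c = 2.875 − 1.125 = 1.75, R_n = 60.9 kips/bolt. φR_n = 0.75 × (3×39.15 + 9×60.9) = 499.2 kips.
Tension rupture (net): A_n = (9.9375 − 3×1.1875)×0.5 = 3.1875 in² (U = 1.0, A_e = A_n). φR_n = 0.75 × 58 × 3.1875 = 138.7 kips.
Tension yield (gross): A_g = 9.9375×0.5 = 4.9688 in². φR_n = 0.90 × 36 × 4.9688 = 161.0 kips.
Block shear: shear path 2×[1.6875+3×2.875] = 2×10.3125 in, A_gv = 10.313, A_nv = 2×(10.3125 − 3.5×1.1875)×0.5 = 6.1563 in²; tension across gage: (5.125 − 2×1.1875)×0.5 = 1.375 in². R_n = min(0.6×58×6.1563, 0.6×36×10.313) + 1.0×58×1.375 = min(214.24, 222.76) + 79.75 = 293.99 kips. φR_n = 0.75 × 293.99 = 220.5 kips.
Governing: min(381.7, 499.2, 138.7, 161.0, 220.5) = 138.7 kips → net-section rupture.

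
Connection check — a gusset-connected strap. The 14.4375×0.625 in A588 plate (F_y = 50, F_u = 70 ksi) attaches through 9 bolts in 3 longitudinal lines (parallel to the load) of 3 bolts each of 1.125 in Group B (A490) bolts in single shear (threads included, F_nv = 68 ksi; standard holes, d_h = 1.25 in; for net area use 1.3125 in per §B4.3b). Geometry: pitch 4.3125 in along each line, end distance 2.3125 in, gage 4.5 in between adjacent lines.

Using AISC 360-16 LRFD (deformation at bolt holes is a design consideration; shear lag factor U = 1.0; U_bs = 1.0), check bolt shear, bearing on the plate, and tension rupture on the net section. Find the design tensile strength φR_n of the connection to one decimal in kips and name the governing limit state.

Bolt shear: A_b = π(1.125)²/4 = 0.99402 in². φR_n = 0.75 × 68 × 0.99402 × 9 × 1 = 456.3 kips.
Bearing (0.625 in plate, F_u = 70 ksi): end bolts L_c = 2.3125 − 1.25/2 = 1.6875, R_n = min(1.2×1.6875×0.625×70, 2.4×1.125×0.625×70) = 88.594 kips/bolt; interior L_c = 4.3125 − 1.25 = 3.0625, R_n = 118.13 kips/bolt. φR_n = 0.75 × (3×88.594 + 6×118.13) = 730.9 kips.
Tension rupture (net): A_n = (14.4375 − 3×1.3125)×0.625 = 6.5625 in² (U = 1.0, A_e = A_n). φR_n = 0.75 × 70 × 6.5625 = 344.5 kips.
Governing: min(456.3, 730.9, 344.5) = 344.5 kips → net-section rupture.

344.5 kips (net-section rupture governs)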